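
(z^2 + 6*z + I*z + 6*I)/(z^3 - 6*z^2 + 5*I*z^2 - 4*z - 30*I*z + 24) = (z + 6)/(z^2 + z*(-6 + 4*I) - 24*I)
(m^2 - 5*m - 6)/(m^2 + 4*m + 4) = (m^2 - 5*m - 6)/(m^2 + 4*m + 4)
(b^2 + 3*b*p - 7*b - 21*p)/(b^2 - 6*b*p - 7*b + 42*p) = (-b - 3*p)/(-b + 6*p)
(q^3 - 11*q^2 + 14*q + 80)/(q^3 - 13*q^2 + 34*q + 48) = (q^2 - 3*q - 10)/(q^2 - 5*q - 6)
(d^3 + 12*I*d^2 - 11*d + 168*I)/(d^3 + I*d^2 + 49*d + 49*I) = (d^2 + 5*I*d + 24)/(d^2 - 6*I*d + 7)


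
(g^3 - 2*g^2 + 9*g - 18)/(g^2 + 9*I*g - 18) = (g^2 - g*(2 + 3*I) + 6*I)/(g + 6*I)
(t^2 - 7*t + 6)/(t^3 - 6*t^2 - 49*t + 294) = (t - 1)/(t^2 - 49)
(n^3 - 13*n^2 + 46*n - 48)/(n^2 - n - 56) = (n^2 - 5*n + 6)/(n + 7)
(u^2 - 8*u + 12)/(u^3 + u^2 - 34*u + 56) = (u - 6)/(u^2 + 3*u - 28)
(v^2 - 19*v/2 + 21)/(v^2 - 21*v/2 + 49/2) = (v - 6)/(v - 7)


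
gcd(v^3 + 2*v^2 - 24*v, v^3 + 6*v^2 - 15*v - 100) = v - 4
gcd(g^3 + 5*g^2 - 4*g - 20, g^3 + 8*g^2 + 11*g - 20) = g + 5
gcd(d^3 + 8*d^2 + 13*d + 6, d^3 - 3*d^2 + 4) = d + 1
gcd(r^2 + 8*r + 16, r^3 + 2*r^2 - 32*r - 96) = r^2 + 8*r + 16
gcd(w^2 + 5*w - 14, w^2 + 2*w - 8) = w - 2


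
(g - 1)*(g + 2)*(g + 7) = g^3 + 8*g^2 + 5*g - 14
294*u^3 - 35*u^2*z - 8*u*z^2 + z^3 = (-7*u + z)^2*(6*u + z)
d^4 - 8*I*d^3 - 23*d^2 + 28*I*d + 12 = (d - 3*I)*(d - 2*I)^2*(d - I)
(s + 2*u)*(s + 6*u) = s^2 + 8*s*u + 12*u^2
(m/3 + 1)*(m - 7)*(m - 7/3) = m^3/3 - 19*m^2/9 - 35*m/9 + 49/3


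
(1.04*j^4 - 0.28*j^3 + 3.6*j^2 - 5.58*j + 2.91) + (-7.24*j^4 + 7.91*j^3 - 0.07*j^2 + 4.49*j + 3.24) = -6.2*j^4 + 7.63*j^3 + 3.53*j^2 - 1.09*j + 6.15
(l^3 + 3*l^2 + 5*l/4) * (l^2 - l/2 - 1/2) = l^5 + 5*l^4/2 - 3*l^3/4 - 17*l^2/8 - 5*l/8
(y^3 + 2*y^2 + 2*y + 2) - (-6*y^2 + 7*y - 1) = y^3 + 8*y^2 - 5*y + 3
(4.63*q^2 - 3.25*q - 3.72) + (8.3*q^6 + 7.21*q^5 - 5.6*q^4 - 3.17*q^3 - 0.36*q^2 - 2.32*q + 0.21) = 8.3*q^6 + 7.21*q^5 - 5.6*q^4 - 3.17*q^3 + 4.27*q^2 - 5.57*q - 3.51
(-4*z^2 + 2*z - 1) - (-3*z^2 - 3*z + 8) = -z^2 + 5*z - 9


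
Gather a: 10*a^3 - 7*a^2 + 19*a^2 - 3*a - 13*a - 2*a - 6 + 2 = 10*a^3 + 12*a^2 - 18*a - 4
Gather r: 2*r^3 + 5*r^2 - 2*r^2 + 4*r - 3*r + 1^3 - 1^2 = 2*r^3 + 3*r^2 + r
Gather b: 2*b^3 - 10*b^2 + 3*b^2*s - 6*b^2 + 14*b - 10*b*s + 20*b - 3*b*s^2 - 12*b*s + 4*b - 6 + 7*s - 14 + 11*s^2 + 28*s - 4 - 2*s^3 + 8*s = 2*b^3 + b^2*(3*s - 16) + b*(-3*s^2 - 22*s + 38) - 2*s^3 + 11*s^2 + 43*s - 24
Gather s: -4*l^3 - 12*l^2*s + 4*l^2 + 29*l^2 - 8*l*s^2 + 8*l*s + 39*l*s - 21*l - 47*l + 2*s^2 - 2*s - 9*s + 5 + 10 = -4*l^3 + 33*l^2 - 68*l + s^2*(2 - 8*l) + s*(-12*l^2 + 47*l - 11) + 15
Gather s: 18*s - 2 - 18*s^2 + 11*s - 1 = -18*s^2 + 29*s - 3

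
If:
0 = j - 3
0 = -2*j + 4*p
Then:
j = 3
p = 3/2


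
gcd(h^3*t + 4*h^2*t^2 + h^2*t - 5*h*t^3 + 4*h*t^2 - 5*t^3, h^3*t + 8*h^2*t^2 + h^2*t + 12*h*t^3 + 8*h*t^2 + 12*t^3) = h*t + t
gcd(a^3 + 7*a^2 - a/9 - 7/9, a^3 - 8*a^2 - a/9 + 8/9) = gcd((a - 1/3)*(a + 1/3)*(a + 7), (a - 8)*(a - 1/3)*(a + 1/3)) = a^2 - 1/9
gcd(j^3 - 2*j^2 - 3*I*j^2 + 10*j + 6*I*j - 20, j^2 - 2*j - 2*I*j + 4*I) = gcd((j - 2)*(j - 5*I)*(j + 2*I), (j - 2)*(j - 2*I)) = j - 2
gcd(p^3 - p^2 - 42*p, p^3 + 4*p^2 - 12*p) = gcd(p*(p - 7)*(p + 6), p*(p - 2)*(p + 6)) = p^2 + 6*p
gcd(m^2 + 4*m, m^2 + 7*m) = m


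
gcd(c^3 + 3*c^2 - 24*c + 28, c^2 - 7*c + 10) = c - 2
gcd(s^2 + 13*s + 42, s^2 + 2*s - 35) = s + 7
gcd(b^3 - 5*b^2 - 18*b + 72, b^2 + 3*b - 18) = b - 3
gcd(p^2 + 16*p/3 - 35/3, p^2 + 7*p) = p + 7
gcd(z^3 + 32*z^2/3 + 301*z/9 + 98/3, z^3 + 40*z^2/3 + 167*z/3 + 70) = z^2 + 25*z/3 + 14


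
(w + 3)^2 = w^2 + 6*w + 9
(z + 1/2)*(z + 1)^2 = z^3 + 5*z^2/2 + 2*z + 1/2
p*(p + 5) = p^2 + 5*p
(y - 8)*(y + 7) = y^2 - y - 56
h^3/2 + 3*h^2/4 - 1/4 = (h/2 + 1/2)*(h - 1/2)*(h + 1)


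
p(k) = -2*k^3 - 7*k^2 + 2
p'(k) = -6*k^2 - 14*k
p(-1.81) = -9.07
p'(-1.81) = 5.68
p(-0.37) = 1.14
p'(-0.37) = 4.36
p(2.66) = -85.17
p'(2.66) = -79.69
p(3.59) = -180.75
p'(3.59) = -127.59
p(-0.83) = -1.68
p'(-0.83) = 7.49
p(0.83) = -3.97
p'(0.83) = -15.75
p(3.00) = -115.00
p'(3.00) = -96.00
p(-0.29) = 1.46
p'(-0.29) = 3.56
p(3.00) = -115.00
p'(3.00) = -96.00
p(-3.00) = -7.00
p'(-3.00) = -12.00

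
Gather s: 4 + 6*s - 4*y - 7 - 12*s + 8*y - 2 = -6*s + 4*y - 5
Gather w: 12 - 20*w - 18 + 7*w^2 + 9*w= 7*w^2 - 11*w - 6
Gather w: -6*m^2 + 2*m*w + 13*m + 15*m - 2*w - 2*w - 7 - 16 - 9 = -6*m^2 + 28*m + w*(2*m - 4) - 32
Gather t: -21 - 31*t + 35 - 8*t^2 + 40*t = -8*t^2 + 9*t + 14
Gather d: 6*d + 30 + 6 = 6*d + 36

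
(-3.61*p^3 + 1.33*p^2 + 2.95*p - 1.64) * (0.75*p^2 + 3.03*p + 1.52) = -2.7075*p^5 - 9.9408*p^4 + 0.7552*p^3 + 9.7301*p^2 - 0.485199999999999*p - 2.4928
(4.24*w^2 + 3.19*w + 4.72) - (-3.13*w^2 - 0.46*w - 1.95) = 7.37*w^2 + 3.65*w + 6.67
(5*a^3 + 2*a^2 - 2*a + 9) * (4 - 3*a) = -15*a^4 + 14*a^3 + 14*a^2 - 35*a + 36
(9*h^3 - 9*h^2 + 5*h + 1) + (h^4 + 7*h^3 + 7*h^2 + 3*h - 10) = h^4 + 16*h^3 - 2*h^2 + 8*h - 9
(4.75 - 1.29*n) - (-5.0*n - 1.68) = 3.71*n + 6.43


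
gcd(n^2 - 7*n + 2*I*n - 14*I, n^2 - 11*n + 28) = n - 7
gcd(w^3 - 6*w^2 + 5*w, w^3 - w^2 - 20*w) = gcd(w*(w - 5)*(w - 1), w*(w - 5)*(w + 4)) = w^2 - 5*w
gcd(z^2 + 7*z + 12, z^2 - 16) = z + 4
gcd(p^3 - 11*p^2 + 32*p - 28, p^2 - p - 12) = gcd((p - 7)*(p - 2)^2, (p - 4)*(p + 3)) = 1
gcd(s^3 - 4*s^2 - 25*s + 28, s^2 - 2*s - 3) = 1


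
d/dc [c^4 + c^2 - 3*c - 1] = 4*c^3 + 2*c - 3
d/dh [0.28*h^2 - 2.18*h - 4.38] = 0.56*h - 2.18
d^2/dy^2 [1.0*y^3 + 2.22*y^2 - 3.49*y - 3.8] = 6.0*y + 4.44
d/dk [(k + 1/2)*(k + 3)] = 2*k + 7/2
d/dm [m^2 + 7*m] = 2*m + 7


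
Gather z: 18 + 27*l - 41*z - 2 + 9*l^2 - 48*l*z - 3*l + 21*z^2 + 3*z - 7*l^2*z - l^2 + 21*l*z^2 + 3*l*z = 8*l^2 + 24*l + z^2*(21*l + 21) + z*(-7*l^2 - 45*l - 38) + 16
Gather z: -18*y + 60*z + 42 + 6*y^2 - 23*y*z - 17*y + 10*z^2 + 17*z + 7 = 6*y^2 - 35*y + 10*z^2 + z*(77 - 23*y) + 49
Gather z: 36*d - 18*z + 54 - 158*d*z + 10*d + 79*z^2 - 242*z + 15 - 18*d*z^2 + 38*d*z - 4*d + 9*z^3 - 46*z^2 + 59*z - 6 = 42*d + 9*z^3 + z^2*(33 - 18*d) + z*(-120*d - 201) + 63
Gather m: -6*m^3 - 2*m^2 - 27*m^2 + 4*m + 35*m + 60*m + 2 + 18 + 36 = -6*m^3 - 29*m^2 + 99*m + 56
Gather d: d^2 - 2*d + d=d^2 - d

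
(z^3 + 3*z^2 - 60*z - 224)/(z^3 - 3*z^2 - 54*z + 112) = (z + 4)/(z - 2)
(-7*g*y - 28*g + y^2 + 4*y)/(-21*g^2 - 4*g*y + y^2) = (y + 4)/(3*g + y)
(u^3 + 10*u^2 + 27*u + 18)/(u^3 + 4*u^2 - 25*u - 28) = (u^2 + 9*u + 18)/(u^2 + 3*u - 28)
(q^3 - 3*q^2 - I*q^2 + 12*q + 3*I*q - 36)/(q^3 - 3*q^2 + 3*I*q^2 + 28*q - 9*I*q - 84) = (q + 3*I)/(q + 7*I)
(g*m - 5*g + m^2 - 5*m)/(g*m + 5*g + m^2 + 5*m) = (m - 5)/(m + 5)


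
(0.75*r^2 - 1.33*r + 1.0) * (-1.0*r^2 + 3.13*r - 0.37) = -0.75*r^4 + 3.6775*r^3 - 5.4404*r^2 + 3.6221*r - 0.37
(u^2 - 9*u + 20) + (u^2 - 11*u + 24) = 2*u^2 - 20*u + 44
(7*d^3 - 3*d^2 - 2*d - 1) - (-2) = 7*d^3 - 3*d^2 - 2*d + 1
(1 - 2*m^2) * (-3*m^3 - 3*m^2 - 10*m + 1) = 6*m^5 + 6*m^4 + 17*m^3 - 5*m^2 - 10*m + 1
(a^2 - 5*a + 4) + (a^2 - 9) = 2*a^2 - 5*a - 5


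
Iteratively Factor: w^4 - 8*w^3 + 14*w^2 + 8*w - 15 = (w + 1)*(w^3 - 9*w^2 + 23*w - 15) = (w - 3)*(w + 1)*(w^2 - 6*w + 5) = (w - 3)*(w - 1)*(w + 1)*(w - 5)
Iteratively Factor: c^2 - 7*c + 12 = (c - 4)*(c - 3)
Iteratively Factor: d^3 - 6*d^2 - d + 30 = (d - 5)*(d^2 - d - 6) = (d - 5)*(d - 3)*(d + 2)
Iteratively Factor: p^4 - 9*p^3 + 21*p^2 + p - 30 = (p + 1)*(p^3 - 10*p^2 + 31*p - 30) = (p - 5)*(p + 1)*(p^2 - 5*p + 6) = (p - 5)*(p - 3)*(p + 1)*(p - 2)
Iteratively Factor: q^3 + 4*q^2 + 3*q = (q)*(q^2 + 4*q + 3) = q*(q + 3)*(q + 1)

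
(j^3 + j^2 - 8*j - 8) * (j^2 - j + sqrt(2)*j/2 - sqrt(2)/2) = j^5 + sqrt(2)*j^4/2 - 9*j^3 - 9*sqrt(2)*j^2/2 + 8*j + 4*sqrt(2)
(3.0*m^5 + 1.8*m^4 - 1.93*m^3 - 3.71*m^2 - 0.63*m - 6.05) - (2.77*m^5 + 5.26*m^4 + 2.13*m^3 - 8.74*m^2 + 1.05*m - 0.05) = 0.23*m^5 - 3.46*m^4 - 4.06*m^3 + 5.03*m^2 - 1.68*m - 6.0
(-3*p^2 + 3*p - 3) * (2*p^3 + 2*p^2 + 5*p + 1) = -6*p^5 - 15*p^3 + 6*p^2 - 12*p - 3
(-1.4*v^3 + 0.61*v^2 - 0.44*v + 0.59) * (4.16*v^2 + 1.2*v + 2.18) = -5.824*v^5 + 0.8576*v^4 - 4.1504*v^3 + 3.2562*v^2 - 0.2512*v + 1.2862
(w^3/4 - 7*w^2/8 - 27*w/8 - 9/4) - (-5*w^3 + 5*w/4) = 21*w^3/4 - 7*w^2/8 - 37*w/8 - 9/4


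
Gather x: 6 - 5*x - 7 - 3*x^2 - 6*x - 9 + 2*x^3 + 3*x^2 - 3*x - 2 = 2*x^3 - 14*x - 12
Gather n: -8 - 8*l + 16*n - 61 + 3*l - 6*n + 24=-5*l + 10*n - 45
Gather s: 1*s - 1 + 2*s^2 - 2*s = 2*s^2 - s - 1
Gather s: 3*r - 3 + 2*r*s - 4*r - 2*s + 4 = -r + s*(2*r - 2) + 1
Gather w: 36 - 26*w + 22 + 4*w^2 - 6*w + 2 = 4*w^2 - 32*w + 60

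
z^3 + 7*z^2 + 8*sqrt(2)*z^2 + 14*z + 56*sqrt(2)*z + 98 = (z + 7)*(z + sqrt(2))*(z + 7*sqrt(2))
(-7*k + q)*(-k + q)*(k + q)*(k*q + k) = 7*k^4*q + 7*k^4 - k^3*q^2 - k^3*q - 7*k^2*q^3 - 7*k^2*q^2 + k*q^4 + k*q^3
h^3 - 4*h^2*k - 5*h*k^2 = h*(h - 5*k)*(h + k)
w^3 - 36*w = w*(w - 6)*(w + 6)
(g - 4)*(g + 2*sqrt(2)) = g^2 - 4*g + 2*sqrt(2)*g - 8*sqrt(2)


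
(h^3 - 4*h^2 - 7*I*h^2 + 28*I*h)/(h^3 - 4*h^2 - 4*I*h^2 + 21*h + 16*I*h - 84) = h/(h + 3*I)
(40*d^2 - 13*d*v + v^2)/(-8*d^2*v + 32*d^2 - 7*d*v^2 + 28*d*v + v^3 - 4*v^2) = (-5*d + v)/(d*v - 4*d + v^2 - 4*v)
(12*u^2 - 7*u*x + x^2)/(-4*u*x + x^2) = (-3*u + x)/x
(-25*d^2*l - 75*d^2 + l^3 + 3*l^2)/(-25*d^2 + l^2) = l + 3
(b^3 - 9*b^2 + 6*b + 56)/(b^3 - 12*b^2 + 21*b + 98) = (b - 4)/(b - 7)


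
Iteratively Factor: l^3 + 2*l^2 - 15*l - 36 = (l + 3)*(l^2 - l - 12) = (l + 3)^2*(l - 4)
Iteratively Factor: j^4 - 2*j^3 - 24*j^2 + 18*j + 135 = (j - 5)*(j^3 + 3*j^2 - 9*j - 27) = (j - 5)*(j + 3)*(j^2 - 9) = (j - 5)*(j + 3)^2*(j - 3)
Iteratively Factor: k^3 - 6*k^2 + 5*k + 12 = (k - 4)*(k^2 - 2*k - 3) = (k - 4)*(k - 3)*(k + 1)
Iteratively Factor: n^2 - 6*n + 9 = (n - 3)*(n - 3)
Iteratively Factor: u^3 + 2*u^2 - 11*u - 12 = (u - 3)*(u^2 + 5*u + 4) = (u - 3)*(u + 1)*(u + 4)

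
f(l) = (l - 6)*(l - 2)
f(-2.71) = 41.02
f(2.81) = -2.58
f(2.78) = -2.51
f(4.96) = -3.08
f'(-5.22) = -18.44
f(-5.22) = 81.01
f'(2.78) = -2.44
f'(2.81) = -2.38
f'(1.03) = -5.94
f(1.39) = 2.81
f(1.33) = 3.13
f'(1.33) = -5.34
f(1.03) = 4.82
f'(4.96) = 1.92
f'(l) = 2*l - 8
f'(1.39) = -5.22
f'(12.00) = 16.00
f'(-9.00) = -26.00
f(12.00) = 60.00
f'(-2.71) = -13.42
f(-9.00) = 165.00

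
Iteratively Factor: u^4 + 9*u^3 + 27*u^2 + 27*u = (u + 3)*(u^3 + 6*u^2 + 9*u) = u*(u + 3)*(u^2 + 6*u + 9) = u*(u + 3)^2*(u + 3)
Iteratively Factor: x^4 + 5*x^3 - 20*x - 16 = (x - 2)*(x^3 + 7*x^2 + 14*x + 8) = (x - 2)*(x + 1)*(x^2 + 6*x + 8) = (x - 2)*(x + 1)*(x + 2)*(x + 4)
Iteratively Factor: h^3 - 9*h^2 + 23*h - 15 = (h - 5)*(h^2 - 4*h + 3) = (h - 5)*(h - 3)*(h - 1)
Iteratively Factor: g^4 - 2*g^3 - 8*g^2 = (g + 2)*(g^3 - 4*g^2) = g*(g + 2)*(g^2 - 4*g) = g^2*(g + 2)*(g - 4)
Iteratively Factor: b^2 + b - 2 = (b - 1)*(b + 2)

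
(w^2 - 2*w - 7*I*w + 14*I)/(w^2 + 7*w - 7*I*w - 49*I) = (w - 2)/(w + 7)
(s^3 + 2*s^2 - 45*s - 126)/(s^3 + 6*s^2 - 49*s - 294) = (s + 3)/(s + 7)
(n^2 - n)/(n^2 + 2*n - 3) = n/(n + 3)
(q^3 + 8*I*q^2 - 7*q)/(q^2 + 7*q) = (q^2 + 8*I*q - 7)/(q + 7)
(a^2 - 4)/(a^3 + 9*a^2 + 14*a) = (a - 2)/(a*(a + 7))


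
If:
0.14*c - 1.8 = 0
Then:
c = 12.86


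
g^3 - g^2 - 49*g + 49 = (g - 7)*(g - 1)*(g + 7)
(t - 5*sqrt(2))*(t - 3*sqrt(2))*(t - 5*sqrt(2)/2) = t^3 - 21*sqrt(2)*t^2/2 + 70*t - 75*sqrt(2)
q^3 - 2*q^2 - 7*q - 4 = (q - 4)*(q + 1)^2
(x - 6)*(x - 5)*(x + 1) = x^3 - 10*x^2 + 19*x + 30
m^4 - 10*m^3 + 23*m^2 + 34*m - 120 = (m - 5)*(m - 4)*(m - 3)*(m + 2)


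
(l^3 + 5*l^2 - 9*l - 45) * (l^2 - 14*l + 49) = l^5 - 9*l^4 - 30*l^3 + 326*l^2 + 189*l - 2205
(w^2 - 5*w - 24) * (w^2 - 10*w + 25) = w^4 - 15*w^3 + 51*w^2 + 115*w - 600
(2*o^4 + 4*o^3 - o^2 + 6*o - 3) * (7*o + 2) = 14*o^5 + 32*o^4 + o^3 + 40*o^2 - 9*o - 6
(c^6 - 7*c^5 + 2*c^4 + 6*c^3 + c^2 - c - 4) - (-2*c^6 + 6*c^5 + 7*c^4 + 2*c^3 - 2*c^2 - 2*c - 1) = 3*c^6 - 13*c^5 - 5*c^4 + 4*c^3 + 3*c^2 + c - 3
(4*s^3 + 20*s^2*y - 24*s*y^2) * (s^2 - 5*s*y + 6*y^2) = 4*s^5 - 100*s^3*y^2 + 240*s^2*y^3 - 144*s*y^4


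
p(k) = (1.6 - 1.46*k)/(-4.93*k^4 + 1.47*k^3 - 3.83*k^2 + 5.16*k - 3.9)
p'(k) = (1.6 - 1.46*k)*(19.72*k^3 - 4.41*k^2 + 7.66*k - 5.16)/(-4.93*k^4 + 1.47*k^3 - 3.83*k^2 + 5.16*k - 3.9)^2 - 1.46/(-4.93*k^4 + 1.47*k^3 - 3.83*k^2 + 5.16*k - 3.9) = (-21.5934*k^4 + 35.8444*k^3 - 12.6478*k^2 + 12.256*k - 2.562)/(24.3049*k^8 - 14.4942*k^7 + 39.9247*k^6 - 62.1378*k^5 + 68.2933*k^4 - 50.9916*k^3 + 56.4996*k^2 - 40.248*k + 15.21)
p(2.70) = 0.01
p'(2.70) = -0.01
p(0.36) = -0.42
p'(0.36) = 0.23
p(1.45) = 0.02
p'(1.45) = 0.01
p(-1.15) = -0.13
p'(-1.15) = -0.19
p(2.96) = 0.01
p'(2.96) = -0.01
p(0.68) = -0.22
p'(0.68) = 0.87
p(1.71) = 0.02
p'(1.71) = -0.01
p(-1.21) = -0.12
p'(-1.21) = -0.17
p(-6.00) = -0.00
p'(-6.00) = -0.00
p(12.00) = 0.00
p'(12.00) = -0.00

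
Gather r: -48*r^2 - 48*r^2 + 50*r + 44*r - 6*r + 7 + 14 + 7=-96*r^2 + 88*r + 28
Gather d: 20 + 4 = 24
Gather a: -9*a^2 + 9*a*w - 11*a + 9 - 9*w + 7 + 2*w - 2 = -9*a^2 + a*(9*w - 11) - 7*w + 14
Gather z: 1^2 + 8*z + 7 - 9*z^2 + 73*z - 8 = -9*z^2 + 81*z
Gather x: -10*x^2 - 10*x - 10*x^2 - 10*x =-20*x^2 - 20*x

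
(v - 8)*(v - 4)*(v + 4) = v^3 - 8*v^2 - 16*v + 128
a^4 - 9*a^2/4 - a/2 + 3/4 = (a - 3/2)*(a - 1/2)*(a + 1)^2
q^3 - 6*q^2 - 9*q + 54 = (q - 6)*(q - 3)*(q + 3)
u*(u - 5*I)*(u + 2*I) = u^3 - 3*I*u^2 + 10*u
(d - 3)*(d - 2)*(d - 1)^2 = d^4 - 7*d^3 + 17*d^2 - 17*d + 6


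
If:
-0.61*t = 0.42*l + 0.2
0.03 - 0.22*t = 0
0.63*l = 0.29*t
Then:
No Solution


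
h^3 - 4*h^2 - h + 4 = (h - 4)*(h - 1)*(h + 1)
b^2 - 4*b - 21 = (b - 7)*(b + 3)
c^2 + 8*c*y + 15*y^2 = (c + 3*y)*(c + 5*y)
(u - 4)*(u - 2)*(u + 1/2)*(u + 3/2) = u^4 - 4*u^3 - 13*u^2/4 + 23*u/2 + 6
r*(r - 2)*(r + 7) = r^3 + 5*r^2 - 14*r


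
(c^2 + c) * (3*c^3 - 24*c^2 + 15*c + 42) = 3*c^5 - 21*c^4 - 9*c^3 + 57*c^2 + 42*c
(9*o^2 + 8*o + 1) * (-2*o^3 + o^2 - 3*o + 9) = -18*o^5 - 7*o^4 - 21*o^3 + 58*o^2 + 69*o + 9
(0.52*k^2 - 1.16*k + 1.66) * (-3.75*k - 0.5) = -1.95*k^3 + 4.09*k^2 - 5.645*k - 0.83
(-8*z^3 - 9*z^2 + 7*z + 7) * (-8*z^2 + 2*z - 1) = 64*z^5 + 56*z^4 - 66*z^3 - 33*z^2 + 7*z - 7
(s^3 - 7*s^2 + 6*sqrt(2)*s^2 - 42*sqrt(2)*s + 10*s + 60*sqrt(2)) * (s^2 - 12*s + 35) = s^5 - 19*s^4 + 6*sqrt(2)*s^4 - 114*sqrt(2)*s^3 + 129*s^3 - 365*s^2 + 774*sqrt(2)*s^2 - 2190*sqrt(2)*s + 350*s + 2100*sqrt(2)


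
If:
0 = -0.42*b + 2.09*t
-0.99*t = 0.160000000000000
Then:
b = -0.80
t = -0.16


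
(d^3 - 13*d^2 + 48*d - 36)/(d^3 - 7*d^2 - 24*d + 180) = (d - 1)/(d + 5)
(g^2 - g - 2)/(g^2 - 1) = (g - 2)/(g - 1)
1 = 1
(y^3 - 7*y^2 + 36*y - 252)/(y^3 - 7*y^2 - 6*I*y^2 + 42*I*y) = (y + 6*I)/y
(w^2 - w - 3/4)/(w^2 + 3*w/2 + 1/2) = (w - 3/2)/(w + 1)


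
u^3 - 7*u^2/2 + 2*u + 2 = (u - 2)^2*(u + 1/2)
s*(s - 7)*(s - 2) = s^3 - 9*s^2 + 14*s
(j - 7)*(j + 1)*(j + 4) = j^3 - 2*j^2 - 31*j - 28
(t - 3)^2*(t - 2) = t^3 - 8*t^2 + 21*t - 18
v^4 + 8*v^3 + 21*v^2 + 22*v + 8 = (v + 1)^2*(v + 2)*(v + 4)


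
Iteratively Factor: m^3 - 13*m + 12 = (m - 1)*(m^2 + m - 12) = (m - 3)*(m - 1)*(m + 4)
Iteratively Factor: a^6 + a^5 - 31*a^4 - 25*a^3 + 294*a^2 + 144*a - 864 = (a + 3)*(a^5 - 2*a^4 - 25*a^3 + 50*a^2 + 144*a - 288) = (a + 3)*(a + 4)*(a^4 - 6*a^3 - a^2 + 54*a - 72) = (a - 2)*(a + 3)*(a + 4)*(a^3 - 4*a^2 - 9*a + 36) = (a - 4)*(a - 2)*(a + 3)*(a + 4)*(a^2 - 9) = (a - 4)*(a - 2)*(a + 3)^2*(a + 4)*(a - 3)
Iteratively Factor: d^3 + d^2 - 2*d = (d - 1)*(d^2 + 2*d) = d*(d - 1)*(d + 2)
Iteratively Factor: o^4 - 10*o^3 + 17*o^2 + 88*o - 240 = (o - 4)*(o^3 - 6*o^2 - 7*o + 60) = (o - 5)*(o - 4)*(o^2 - o - 12) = (o - 5)*(o - 4)*(o + 3)*(o - 4)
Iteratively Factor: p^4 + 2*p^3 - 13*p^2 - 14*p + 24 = (p - 1)*(p^3 + 3*p^2 - 10*p - 24) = (p - 3)*(p - 1)*(p^2 + 6*p + 8) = (p - 3)*(p - 1)*(p + 2)*(p + 4)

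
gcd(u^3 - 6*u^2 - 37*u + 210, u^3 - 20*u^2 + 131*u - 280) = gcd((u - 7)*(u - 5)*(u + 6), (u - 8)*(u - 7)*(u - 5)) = u^2 - 12*u + 35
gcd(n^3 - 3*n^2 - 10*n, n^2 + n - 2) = n + 2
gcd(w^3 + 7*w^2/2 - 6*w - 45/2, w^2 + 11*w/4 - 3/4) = w + 3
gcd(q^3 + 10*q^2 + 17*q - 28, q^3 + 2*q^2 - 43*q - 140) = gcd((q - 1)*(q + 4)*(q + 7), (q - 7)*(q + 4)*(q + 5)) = q + 4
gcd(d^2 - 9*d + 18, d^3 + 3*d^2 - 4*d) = 1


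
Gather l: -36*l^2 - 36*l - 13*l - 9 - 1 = -36*l^2 - 49*l - 10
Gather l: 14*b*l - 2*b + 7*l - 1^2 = -2*b + l*(14*b + 7) - 1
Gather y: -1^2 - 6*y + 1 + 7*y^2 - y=7*y^2 - 7*y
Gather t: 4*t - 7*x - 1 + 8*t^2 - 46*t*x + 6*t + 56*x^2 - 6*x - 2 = 8*t^2 + t*(10 - 46*x) + 56*x^2 - 13*x - 3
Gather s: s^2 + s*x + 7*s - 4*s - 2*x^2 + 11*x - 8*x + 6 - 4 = s^2 + s*(x + 3) - 2*x^2 + 3*x + 2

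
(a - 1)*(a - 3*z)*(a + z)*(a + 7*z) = a^4 + 5*a^3*z - a^3 - 17*a^2*z^2 - 5*a^2*z - 21*a*z^3 + 17*a*z^2 + 21*z^3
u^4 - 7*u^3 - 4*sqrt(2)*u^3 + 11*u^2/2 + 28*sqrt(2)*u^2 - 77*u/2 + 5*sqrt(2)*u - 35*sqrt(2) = (u - 7)*(u - 5*sqrt(2)/2)*(u - 2*sqrt(2))*(u + sqrt(2)/2)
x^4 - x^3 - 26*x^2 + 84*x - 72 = (x - 3)*(x - 2)^2*(x + 6)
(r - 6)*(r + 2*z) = r^2 + 2*r*z - 6*r - 12*z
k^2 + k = k*(k + 1)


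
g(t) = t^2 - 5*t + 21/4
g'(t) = 2*t - 5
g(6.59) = 15.73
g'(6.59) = 8.18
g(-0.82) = 10.02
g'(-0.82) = -6.64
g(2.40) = -0.99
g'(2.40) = -0.20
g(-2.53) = 24.30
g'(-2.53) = -10.06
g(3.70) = 0.44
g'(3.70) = 2.40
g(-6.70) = 83.64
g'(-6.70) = -18.40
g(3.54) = 0.08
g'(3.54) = 2.08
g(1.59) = -0.17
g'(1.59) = -1.82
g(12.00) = 89.25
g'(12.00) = 19.00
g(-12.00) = 209.25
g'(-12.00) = -29.00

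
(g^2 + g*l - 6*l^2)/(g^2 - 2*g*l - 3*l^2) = (-g^2 - g*l + 6*l^2)/(-g^2 + 2*g*l + 3*l^2)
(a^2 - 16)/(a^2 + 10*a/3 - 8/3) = 3*(a - 4)/(3*a - 2)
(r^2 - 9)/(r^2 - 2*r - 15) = (r - 3)/(r - 5)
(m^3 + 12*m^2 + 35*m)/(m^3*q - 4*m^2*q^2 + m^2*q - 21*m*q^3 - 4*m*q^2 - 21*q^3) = m*(-m^2 - 12*m - 35)/(q*(-m^3 + 4*m^2*q - m^2 + 21*m*q^2 + 4*m*q + 21*q^2))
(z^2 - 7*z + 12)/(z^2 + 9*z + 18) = (z^2 - 7*z + 12)/(z^2 + 9*z + 18)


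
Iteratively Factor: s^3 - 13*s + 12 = (s - 1)*(s^2 + s - 12) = (s - 3)*(s - 1)*(s + 4)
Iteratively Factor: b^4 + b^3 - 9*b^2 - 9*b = (b + 3)*(b^3 - 2*b^2 - 3*b) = (b + 1)*(b + 3)*(b^2 - 3*b) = (b - 3)*(b + 1)*(b + 3)*(b)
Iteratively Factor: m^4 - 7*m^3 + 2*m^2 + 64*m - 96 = (m + 3)*(m^3 - 10*m^2 + 32*m - 32) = (m - 2)*(m + 3)*(m^2 - 8*m + 16) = (m - 4)*(m - 2)*(m + 3)*(m - 4)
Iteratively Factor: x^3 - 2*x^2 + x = (x)*(x^2 - 2*x + 1) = x*(x - 1)*(x - 1)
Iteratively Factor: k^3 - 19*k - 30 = (k + 3)*(k^2 - 3*k - 10) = (k + 2)*(k + 3)*(k - 5)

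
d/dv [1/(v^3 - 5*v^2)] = (10 - 3*v)/(v^3*(v - 5)^2)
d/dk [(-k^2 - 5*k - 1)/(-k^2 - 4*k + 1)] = (-k^2 - 4*k - 9)/(k^4 + 8*k^3 + 14*k^2 - 8*k + 1)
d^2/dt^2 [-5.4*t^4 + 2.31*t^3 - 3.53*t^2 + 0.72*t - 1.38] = -64.8*t^2 + 13.86*t - 7.06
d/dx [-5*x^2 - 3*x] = -10*x - 3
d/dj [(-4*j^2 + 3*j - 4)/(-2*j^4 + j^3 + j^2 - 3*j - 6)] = ((8*j - 3)*(2*j^4 - j^3 - j^2 + 3*j + 6) - (4*j^2 - 3*j + 4)*(8*j^3 - 3*j^2 - 2*j + 3))/(2*j^4 - j^3 - j^2 + 3*j + 6)^2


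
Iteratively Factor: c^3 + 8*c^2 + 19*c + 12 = (c + 3)*(c^2 + 5*c + 4) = (c + 3)*(c + 4)*(c + 1)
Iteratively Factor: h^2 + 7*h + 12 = (h + 4)*(h + 3)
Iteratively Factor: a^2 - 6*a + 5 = (a - 1)*(a - 5)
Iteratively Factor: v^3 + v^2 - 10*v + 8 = (v - 1)*(v^2 + 2*v - 8) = (v - 1)*(v + 4)*(v - 2)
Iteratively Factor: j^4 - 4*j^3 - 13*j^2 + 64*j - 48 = (j - 4)*(j^3 - 13*j + 12) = (j - 4)*(j - 1)*(j^2 + j - 12) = (j - 4)*(j - 3)*(j - 1)*(j + 4)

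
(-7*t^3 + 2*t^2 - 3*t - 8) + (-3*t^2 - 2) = -7*t^3 - t^2 - 3*t - 10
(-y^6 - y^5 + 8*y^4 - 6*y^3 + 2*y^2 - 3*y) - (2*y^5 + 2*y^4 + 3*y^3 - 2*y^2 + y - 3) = -y^6 - 3*y^5 + 6*y^4 - 9*y^3 + 4*y^2 - 4*y + 3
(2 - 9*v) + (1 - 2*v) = 3 - 11*v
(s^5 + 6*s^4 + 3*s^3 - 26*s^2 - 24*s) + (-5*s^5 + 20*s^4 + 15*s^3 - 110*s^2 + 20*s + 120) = -4*s^5 + 26*s^4 + 18*s^3 - 136*s^2 - 4*s + 120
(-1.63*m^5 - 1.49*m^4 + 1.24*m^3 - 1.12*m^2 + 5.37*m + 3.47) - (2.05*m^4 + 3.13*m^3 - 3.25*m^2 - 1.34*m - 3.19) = -1.63*m^5 - 3.54*m^4 - 1.89*m^3 + 2.13*m^2 + 6.71*m + 6.66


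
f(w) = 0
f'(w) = 0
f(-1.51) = 0.00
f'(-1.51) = 0.00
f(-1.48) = 0.00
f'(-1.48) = 0.00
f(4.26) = 0.00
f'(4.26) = 0.00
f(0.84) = 0.00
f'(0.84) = 0.00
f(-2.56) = 0.00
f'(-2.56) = 0.00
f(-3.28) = 0.00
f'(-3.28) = 0.00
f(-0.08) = 0.00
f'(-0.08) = 0.00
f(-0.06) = 0.00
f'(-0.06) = 0.00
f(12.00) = 0.00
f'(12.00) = 0.00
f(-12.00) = 0.00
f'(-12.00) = 0.00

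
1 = 1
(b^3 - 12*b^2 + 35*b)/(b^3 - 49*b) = (b - 5)/(b + 7)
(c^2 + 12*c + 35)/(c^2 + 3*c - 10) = (c + 7)/(c - 2)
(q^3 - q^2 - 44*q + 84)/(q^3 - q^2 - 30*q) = (q^2 + 5*q - 14)/(q*(q + 5))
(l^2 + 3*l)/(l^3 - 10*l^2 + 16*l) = (l + 3)/(l^2 - 10*l + 16)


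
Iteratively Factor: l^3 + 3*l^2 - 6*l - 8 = (l + 1)*(l^2 + 2*l - 8) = (l + 1)*(l + 4)*(l - 2)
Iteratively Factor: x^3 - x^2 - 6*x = (x - 3)*(x^2 + 2*x) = (x - 3)*(x + 2)*(x)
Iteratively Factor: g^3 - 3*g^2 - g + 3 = (g + 1)*(g^2 - 4*g + 3) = (g - 1)*(g + 1)*(g - 3)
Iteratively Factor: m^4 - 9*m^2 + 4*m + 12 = (m - 2)*(m^3 + 2*m^2 - 5*m - 6) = (m - 2)*(m + 1)*(m^2 + m - 6) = (m - 2)^2*(m + 1)*(m + 3)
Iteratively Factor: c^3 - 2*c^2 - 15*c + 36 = (c + 4)*(c^2 - 6*c + 9) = (c - 3)*(c + 4)*(c - 3)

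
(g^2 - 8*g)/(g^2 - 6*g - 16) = g/(g + 2)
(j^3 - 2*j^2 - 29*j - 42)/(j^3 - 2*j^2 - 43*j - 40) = (-j^3 + 2*j^2 + 29*j + 42)/(-j^3 + 2*j^2 + 43*j + 40)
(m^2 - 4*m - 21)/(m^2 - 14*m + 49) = (m + 3)/(m - 7)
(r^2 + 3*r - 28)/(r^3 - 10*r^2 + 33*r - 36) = (r + 7)/(r^2 - 6*r + 9)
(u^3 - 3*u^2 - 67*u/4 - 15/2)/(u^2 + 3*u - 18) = (4*u^3 - 12*u^2 - 67*u - 30)/(4*(u^2 + 3*u - 18))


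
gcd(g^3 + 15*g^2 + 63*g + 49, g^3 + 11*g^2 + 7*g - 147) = g^2 + 14*g + 49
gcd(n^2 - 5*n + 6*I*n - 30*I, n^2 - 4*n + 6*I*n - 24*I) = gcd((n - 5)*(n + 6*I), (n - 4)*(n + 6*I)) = n + 6*I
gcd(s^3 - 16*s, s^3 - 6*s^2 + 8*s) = s^2 - 4*s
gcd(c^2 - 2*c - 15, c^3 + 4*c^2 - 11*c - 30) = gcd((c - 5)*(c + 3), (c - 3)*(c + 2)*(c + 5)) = 1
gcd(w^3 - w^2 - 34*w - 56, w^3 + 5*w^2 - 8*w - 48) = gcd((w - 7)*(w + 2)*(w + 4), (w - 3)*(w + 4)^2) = w + 4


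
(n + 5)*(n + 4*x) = n^2 + 4*n*x + 5*n + 20*x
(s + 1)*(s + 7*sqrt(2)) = s^2 + s + 7*sqrt(2)*s + 7*sqrt(2)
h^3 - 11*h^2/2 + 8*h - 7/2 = (h - 7/2)*(h - 1)^2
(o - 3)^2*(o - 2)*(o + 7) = o^4 - o^3 - 35*o^2 + 129*o - 126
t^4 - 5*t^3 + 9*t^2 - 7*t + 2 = (t - 2)*(t - 1)^3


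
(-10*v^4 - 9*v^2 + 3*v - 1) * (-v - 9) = 10*v^5 + 90*v^4 + 9*v^3 + 78*v^2 - 26*v + 9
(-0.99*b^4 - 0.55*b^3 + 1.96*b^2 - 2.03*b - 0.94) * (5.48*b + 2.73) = -5.4252*b^5 - 5.7167*b^4 + 9.2393*b^3 - 5.7736*b^2 - 10.6931*b - 2.5662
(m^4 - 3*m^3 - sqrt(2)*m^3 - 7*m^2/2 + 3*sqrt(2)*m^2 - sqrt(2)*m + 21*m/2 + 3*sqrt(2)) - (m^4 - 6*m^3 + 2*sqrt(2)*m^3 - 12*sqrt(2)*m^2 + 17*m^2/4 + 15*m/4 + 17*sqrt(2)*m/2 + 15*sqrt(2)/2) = -3*sqrt(2)*m^3 + 3*m^3 - 31*m^2/4 + 15*sqrt(2)*m^2 - 19*sqrt(2)*m/2 + 27*m/4 - 9*sqrt(2)/2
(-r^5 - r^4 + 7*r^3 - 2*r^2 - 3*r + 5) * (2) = -2*r^5 - 2*r^4 + 14*r^3 - 4*r^2 - 6*r + 10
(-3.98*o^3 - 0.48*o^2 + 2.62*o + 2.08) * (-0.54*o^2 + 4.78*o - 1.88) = 2.1492*o^5 - 18.7652*o^4 + 3.7732*o^3 + 12.3028*o^2 + 5.0168*o - 3.9104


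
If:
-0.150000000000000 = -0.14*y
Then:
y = 1.07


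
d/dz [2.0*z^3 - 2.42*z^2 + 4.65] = z*(6.0*z - 4.84)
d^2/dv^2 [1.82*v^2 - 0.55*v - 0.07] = 3.64000000000000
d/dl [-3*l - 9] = -3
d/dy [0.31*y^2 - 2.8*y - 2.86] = 0.62*y - 2.8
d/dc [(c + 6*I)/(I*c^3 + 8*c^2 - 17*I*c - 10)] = 2*(I*c^3 - 5*c^2 + 48*I*c + 56)/(c^6 - 16*I*c^5 - 98*c^4 + 292*I*c^3 + 449*c^2 - 340*I*c - 100)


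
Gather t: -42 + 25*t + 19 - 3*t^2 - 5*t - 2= -3*t^2 + 20*t - 25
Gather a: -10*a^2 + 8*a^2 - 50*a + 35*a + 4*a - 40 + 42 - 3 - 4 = -2*a^2 - 11*a - 5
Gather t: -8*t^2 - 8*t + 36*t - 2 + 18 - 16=-8*t^2 + 28*t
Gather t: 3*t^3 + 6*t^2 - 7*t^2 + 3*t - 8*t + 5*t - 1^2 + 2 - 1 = 3*t^3 - t^2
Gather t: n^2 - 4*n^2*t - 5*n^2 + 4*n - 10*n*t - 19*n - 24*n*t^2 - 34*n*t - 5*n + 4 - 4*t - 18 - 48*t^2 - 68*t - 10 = -4*n^2 - 20*n + t^2*(-24*n - 48) + t*(-4*n^2 - 44*n - 72) - 24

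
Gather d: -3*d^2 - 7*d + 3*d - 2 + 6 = -3*d^2 - 4*d + 4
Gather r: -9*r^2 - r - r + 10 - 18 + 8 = -9*r^2 - 2*r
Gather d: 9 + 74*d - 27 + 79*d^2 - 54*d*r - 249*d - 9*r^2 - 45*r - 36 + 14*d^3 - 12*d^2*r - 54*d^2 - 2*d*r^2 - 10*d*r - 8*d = 14*d^3 + d^2*(25 - 12*r) + d*(-2*r^2 - 64*r - 183) - 9*r^2 - 45*r - 54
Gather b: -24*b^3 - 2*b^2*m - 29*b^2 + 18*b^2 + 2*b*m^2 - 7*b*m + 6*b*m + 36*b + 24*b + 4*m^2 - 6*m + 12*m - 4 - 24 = -24*b^3 + b^2*(-2*m - 11) + b*(2*m^2 - m + 60) + 4*m^2 + 6*m - 28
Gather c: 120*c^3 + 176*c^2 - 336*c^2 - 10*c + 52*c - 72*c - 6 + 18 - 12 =120*c^3 - 160*c^2 - 30*c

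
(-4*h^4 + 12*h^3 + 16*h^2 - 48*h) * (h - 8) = -4*h^5 + 44*h^4 - 80*h^3 - 176*h^2 + 384*h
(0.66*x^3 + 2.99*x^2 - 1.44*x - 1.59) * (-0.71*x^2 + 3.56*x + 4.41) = -0.4686*x^5 + 0.2267*x^4 + 14.5774*x^3 + 9.1884*x^2 - 12.0108*x - 7.0119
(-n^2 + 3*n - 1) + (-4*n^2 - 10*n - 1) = -5*n^2 - 7*n - 2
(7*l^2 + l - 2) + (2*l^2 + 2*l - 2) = 9*l^2 + 3*l - 4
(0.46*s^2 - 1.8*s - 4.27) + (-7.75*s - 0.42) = 0.46*s^2 - 9.55*s - 4.69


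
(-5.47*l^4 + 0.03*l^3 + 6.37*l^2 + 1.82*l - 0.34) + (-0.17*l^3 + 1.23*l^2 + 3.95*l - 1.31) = -5.47*l^4 - 0.14*l^3 + 7.6*l^2 + 5.77*l - 1.65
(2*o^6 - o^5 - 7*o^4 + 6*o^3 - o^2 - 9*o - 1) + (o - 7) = 2*o^6 - o^5 - 7*o^4 + 6*o^3 - o^2 - 8*o - 8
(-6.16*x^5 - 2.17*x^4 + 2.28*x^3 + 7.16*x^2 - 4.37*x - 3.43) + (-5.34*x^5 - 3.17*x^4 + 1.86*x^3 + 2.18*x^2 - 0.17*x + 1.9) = -11.5*x^5 - 5.34*x^4 + 4.14*x^3 + 9.34*x^2 - 4.54*x - 1.53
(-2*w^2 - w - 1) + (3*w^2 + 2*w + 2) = w^2 + w + 1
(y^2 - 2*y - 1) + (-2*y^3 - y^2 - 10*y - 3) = -2*y^3 - 12*y - 4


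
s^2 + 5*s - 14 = (s - 2)*(s + 7)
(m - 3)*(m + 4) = m^2 + m - 12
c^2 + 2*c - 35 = (c - 5)*(c + 7)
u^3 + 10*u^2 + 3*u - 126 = (u - 3)*(u + 6)*(u + 7)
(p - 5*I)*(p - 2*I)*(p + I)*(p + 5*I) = p^4 - I*p^3 + 27*p^2 - 25*I*p + 50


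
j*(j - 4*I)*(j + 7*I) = j^3 + 3*I*j^2 + 28*j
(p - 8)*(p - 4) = p^2 - 12*p + 32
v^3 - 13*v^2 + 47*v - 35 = (v - 7)*(v - 5)*(v - 1)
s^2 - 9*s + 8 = (s - 8)*(s - 1)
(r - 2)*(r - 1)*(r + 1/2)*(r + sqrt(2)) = r^4 - 5*r^3/2 + sqrt(2)*r^3 - 5*sqrt(2)*r^2/2 + r^2/2 + sqrt(2)*r/2 + r + sqrt(2)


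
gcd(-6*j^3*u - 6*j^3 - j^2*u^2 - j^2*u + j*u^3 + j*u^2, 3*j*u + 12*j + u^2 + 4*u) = 1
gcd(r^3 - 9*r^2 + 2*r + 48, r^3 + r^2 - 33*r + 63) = r - 3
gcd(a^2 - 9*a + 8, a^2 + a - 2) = a - 1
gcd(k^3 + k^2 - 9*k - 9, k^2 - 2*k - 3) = k^2 - 2*k - 3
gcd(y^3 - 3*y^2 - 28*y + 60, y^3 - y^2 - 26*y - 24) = y - 6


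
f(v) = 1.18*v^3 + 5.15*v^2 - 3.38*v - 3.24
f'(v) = 3.54*v^2 + 10.3*v - 3.38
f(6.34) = 483.05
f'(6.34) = 204.21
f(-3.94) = 17.85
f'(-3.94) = 10.99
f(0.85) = -1.67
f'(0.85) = 7.93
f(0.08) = -3.48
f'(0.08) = -2.53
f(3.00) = 64.83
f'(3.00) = 59.38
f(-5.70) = -35.18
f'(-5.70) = 52.92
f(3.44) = 94.11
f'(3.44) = 73.94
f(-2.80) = 20.70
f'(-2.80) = -4.47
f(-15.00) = -2776.29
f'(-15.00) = 638.62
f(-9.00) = -415.89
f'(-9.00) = 190.66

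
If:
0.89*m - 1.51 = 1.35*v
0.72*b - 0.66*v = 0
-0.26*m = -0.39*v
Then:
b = -92.28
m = -151.00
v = -100.67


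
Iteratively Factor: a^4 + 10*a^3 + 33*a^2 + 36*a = (a + 4)*(a^3 + 6*a^2 + 9*a) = (a + 3)*(a + 4)*(a^2 + 3*a) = (a + 3)^2*(a + 4)*(a)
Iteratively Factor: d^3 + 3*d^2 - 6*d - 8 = (d - 2)*(d^2 + 5*d + 4) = (d - 2)*(d + 4)*(d + 1)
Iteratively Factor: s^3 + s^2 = (s)*(s^2 + s) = s*(s + 1)*(s)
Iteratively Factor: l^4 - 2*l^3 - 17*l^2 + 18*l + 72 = (l - 3)*(l^3 + l^2 - 14*l - 24) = (l - 4)*(l - 3)*(l^2 + 5*l + 6) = (l - 4)*(l - 3)*(l + 3)*(l + 2)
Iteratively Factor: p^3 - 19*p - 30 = (p + 3)*(p^2 - 3*p - 10) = (p - 5)*(p + 3)*(p + 2)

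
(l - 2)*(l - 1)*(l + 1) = l^3 - 2*l^2 - l + 2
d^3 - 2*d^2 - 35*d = d*(d - 7)*(d + 5)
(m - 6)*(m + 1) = m^2 - 5*m - 6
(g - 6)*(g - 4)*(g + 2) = g^3 - 8*g^2 + 4*g + 48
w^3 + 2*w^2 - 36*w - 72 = (w - 6)*(w + 2)*(w + 6)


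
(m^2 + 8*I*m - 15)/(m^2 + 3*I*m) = (m + 5*I)/m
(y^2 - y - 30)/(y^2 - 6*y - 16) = (-y^2 + y + 30)/(-y^2 + 6*y + 16)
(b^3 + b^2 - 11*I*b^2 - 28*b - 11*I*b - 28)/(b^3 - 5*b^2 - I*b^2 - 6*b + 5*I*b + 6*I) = (b^2 - 11*I*b - 28)/(b^2 - b*(6 + I) + 6*I)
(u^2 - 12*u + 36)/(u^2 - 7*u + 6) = (u - 6)/(u - 1)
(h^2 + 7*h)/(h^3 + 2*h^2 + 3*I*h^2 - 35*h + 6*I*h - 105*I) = h/(h^2 + h*(-5 + 3*I) - 15*I)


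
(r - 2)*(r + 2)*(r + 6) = r^3 + 6*r^2 - 4*r - 24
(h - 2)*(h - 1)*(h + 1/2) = h^3 - 5*h^2/2 + h/2 + 1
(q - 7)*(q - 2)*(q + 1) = q^3 - 8*q^2 + 5*q + 14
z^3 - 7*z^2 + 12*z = z*(z - 4)*(z - 3)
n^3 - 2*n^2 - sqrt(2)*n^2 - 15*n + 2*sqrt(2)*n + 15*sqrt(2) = (n - 5)*(n + 3)*(n - sqrt(2))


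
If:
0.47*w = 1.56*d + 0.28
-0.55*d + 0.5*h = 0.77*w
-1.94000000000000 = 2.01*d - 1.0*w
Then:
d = 1.03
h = 7.30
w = 4.00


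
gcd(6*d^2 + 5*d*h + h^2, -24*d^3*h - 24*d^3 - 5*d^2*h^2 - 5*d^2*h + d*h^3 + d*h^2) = 3*d + h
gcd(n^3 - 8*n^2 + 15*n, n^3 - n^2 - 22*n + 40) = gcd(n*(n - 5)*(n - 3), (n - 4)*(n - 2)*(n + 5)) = 1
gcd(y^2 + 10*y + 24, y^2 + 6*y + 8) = y + 4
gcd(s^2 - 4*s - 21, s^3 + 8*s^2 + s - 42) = s + 3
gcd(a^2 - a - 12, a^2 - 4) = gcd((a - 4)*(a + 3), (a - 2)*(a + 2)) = 1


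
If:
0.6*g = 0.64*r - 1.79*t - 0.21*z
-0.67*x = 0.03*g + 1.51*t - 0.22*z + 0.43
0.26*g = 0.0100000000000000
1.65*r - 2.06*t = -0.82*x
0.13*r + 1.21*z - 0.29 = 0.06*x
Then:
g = 0.04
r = 2.25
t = 0.81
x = -2.51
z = -0.13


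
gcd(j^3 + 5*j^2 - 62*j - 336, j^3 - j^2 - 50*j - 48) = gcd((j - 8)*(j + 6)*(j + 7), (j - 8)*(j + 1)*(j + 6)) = j^2 - 2*j - 48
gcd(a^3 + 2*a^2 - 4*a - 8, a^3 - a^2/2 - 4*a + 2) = a^2 - 4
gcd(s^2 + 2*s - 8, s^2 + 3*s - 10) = s - 2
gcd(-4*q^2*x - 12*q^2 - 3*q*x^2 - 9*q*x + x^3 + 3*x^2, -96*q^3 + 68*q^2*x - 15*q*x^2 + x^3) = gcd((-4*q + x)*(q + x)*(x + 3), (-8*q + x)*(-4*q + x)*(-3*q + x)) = -4*q + x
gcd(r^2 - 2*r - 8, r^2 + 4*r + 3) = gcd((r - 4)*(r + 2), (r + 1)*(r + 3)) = 1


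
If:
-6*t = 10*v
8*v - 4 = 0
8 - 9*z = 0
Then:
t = -5/6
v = 1/2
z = 8/9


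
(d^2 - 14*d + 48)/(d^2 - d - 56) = (d - 6)/(d + 7)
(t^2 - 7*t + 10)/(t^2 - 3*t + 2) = (t - 5)/(t - 1)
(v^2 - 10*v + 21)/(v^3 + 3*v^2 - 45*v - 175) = (v - 3)/(v^2 + 10*v + 25)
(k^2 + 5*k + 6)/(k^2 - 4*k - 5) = (k^2 + 5*k + 6)/(k^2 - 4*k - 5)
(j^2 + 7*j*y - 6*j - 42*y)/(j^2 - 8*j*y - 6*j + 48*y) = (-j - 7*y)/(-j + 8*y)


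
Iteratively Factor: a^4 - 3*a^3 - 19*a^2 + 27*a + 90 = (a - 5)*(a^3 + 2*a^2 - 9*a - 18) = (a - 5)*(a + 2)*(a^2 - 9) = (a - 5)*(a + 2)*(a + 3)*(a - 3)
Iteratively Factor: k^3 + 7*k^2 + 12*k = (k + 4)*(k^2 + 3*k) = k*(k + 4)*(k + 3)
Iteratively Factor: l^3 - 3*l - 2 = (l + 1)*(l^2 - l - 2) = (l - 2)*(l + 1)*(l + 1)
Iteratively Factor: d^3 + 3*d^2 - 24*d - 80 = (d + 4)*(d^2 - d - 20) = (d + 4)^2*(d - 5)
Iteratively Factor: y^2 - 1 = (y + 1)*(y - 1)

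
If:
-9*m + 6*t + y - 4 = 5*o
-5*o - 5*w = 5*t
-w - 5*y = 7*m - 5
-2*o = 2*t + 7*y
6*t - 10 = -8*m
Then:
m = 643/992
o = -985/992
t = 199/248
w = 189/992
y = 27/496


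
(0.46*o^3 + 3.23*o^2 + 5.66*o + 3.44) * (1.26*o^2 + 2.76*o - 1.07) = 0.5796*o^5 + 5.3394*o^4 + 15.5542*o^3 + 16.4999*o^2 + 3.4382*o - 3.6808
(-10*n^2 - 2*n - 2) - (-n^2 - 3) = -9*n^2 - 2*n + 1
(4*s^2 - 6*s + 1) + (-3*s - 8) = 4*s^2 - 9*s - 7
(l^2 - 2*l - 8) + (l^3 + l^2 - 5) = l^3 + 2*l^2 - 2*l - 13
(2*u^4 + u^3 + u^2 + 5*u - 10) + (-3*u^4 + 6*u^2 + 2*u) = -u^4 + u^3 + 7*u^2 + 7*u - 10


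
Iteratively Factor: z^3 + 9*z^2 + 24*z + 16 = (z + 4)*(z^2 + 5*z + 4) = (z + 1)*(z + 4)*(z + 4)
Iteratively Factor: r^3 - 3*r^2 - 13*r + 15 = (r - 5)*(r^2 + 2*r - 3) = (r - 5)*(r + 3)*(r - 1)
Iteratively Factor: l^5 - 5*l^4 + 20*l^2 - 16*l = (l)*(l^4 - 5*l^3 + 20*l - 16) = l*(l - 4)*(l^3 - l^2 - 4*l + 4) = l*(l - 4)*(l + 2)*(l^2 - 3*l + 2) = l*(l - 4)*(l - 1)*(l + 2)*(l - 2)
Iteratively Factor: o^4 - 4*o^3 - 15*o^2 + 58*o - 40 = (o - 1)*(o^3 - 3*o^2 - 18*o + 40) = (o - 2)*(o - 1)*(o^2 - o - 20) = (o - 2)*(o - 1)*(o + 4)*(o - 5)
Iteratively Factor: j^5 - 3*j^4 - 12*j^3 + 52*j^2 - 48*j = (j - 2)*(j^4 - j^3 - 14*j^2 + 24*j) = j*(j - 2)*(j^3 - j^2 - 14*j + 24) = j*(j - 2)^2*(j^2 + j - 12) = j*(j - 3)*(j - 2)^2*(j + 4)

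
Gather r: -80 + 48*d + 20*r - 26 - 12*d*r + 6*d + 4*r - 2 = 54*d + r*(24 - 12*d) - 108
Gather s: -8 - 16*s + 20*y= -16*s + 20*y - 8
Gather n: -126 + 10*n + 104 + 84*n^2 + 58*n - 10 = 84*n^2 + 68*n - 32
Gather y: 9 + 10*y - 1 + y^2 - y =y^2 + 9*y + 8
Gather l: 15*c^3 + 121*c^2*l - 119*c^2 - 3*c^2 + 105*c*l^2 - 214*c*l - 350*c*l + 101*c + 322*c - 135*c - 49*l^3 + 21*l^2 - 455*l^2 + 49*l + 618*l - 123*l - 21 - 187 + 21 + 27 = 15*c^3 - 122*c^2 + 288*c - 49*l^3 + l^2*(105*c - 434) + l*(121*c^2 - 564*c + 544) - 160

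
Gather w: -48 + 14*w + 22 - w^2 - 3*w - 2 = -w^2 + 11*w - 28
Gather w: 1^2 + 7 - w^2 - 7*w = -w^2 - 7*w + 8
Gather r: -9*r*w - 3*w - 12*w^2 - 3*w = -9*r*w - 12*w^2 - 6*w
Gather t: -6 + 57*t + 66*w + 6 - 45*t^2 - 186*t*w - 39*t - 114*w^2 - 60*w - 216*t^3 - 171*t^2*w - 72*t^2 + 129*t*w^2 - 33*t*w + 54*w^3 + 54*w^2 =-216*t^3 + t^2*(-171*w - 117) + t*(129*w^2 - 219*w + 18) + 54*w^3 - 60*w^2 + 6*w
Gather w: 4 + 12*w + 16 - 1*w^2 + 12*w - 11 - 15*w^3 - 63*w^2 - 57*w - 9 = -15*w^3 - 64*w^2 - 33*w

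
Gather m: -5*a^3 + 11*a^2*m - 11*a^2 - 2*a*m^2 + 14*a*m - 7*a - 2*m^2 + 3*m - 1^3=-5*a^3 - 11*a^2 - 7*a + m^2*(-2*a - 2) + m*(11*a^2 + 14*a + 3) - 1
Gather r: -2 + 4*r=4*r - 2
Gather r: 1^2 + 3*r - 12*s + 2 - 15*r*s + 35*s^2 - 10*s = r*(3 - 15*s) + 35*s^2 - 22*s + 3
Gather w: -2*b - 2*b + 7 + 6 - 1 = 12 - 4*b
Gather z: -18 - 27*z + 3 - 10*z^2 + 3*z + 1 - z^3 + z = -z^3 - 10*z^2 - 23*z - 14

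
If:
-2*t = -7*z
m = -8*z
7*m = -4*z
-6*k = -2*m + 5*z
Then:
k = 0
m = 0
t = 0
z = 0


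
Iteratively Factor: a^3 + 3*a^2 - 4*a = (a)*(a^2 + 3*a - 4) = a*(a + 4)*(a - 1)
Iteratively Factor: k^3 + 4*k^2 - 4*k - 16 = (k + 4)*(k^2 - 4) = (k - 2)*(k + 4)*(k + 2)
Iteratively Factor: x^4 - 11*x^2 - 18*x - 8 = (x + 2)*(x^3 - 2*x^2 - 7*x - 4) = (x - 4)*(x + 2)*(x^2 + 2*x + 1) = (x - 4)*(x + 1)*(x + 2)*(x + 1)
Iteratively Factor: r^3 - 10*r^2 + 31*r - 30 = (r - 3)*(r^2 - 7*r + 10) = (r - 3)*(r - 2)*(r - 5)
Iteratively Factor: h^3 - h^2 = (h - 1)*(h^2) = h*(h - 1)*(h)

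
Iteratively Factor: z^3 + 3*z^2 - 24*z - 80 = (z + 4)*(z^2 - z - 20) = (z - 5)*(z + 4)*(z + 4)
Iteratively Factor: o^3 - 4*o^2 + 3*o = (o - 3)*(o^2 - o) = (o - 3)*(o - 1)*(o)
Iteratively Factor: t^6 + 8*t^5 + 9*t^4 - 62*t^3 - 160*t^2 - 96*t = (t + 1)*(t^5 + 7*t^4 + 2*t^3 - 64*t^2 - 96*t) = (t - 3)*(t + 1)*(t^4 + 10*t^3 + 32*t^2 + 32*t) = (t - 3)*(t + 1)*(t + 4)*(t^3 + 6*t^2 + 8*t) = (t - 3)*(t + 1)*(t + 2)*(t + 4)*(t^2 + 4*t) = (t - 3)*(t + 1)*(t + 2)*(t + 4)^2*(t)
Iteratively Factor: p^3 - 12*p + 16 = (p - 2)*(p^2 + 2*p - 8) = (p - 2)^2*(p + 4)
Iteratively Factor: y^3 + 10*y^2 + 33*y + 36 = (y + 4)*(y^2 + 6*y + 9) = (y + 3)*(y + 4)*(y + 3)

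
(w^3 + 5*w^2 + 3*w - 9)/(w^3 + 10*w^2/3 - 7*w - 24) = 3*(w - 1)/(3*w - 8)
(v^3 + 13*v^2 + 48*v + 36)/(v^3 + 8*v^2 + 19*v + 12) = (v^2 + 12*v + 36)/(v^2 + 7*v + 12)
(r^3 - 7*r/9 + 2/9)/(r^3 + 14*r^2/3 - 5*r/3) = (3*r^2 + r - 2)/(3*r*(r + 5))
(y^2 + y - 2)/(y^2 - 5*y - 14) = (y - 1)/(y - 7)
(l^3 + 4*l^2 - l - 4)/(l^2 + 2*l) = (l^3 + 4*l^2 - l - 4)/(l*(l + 2))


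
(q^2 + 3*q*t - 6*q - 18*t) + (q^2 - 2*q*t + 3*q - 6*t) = 2*q^2 + q*t - 3*q - 24*t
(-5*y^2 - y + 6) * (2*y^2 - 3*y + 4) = -10*y^4 + 13*y^3 - 5*y^2 - 22*y + 24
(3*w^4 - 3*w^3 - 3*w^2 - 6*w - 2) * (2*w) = 6*w^5 - 6*w^4 - 6*w^3 - 12*w^2 - 4*w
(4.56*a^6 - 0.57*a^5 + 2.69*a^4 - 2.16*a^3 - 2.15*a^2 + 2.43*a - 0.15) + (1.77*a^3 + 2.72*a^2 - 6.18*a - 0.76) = 4.56*a^6 - 0.57*a^5 + 2.69*a^4 - 0.39*a^3 + 0.57*a^2 - 3.75*a - 0.91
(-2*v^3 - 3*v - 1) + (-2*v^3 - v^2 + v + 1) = -4*v^3 - v^2 - 2*v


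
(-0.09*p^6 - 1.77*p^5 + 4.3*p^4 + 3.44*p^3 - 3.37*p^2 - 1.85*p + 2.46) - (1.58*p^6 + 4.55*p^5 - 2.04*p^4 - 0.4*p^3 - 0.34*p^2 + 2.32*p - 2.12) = -1.67*p^6 - 6.32*p^5 + 6.34*p^4 + 3.84*p^3 - 3.03*p^2 - 4.17*p + 4.58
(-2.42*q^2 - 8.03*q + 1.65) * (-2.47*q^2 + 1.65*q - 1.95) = 5.9774*q^4 + 15.8411*q^3 - 12.606*q^2 + 18.381*q - 3.2175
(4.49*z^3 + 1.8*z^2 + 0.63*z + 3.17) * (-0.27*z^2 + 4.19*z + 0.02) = -1.2123*z^5 + 18.3271*z^4 + 7.4617*z^3 + 1.8198*z^2 + 13.2949*z + 0.0634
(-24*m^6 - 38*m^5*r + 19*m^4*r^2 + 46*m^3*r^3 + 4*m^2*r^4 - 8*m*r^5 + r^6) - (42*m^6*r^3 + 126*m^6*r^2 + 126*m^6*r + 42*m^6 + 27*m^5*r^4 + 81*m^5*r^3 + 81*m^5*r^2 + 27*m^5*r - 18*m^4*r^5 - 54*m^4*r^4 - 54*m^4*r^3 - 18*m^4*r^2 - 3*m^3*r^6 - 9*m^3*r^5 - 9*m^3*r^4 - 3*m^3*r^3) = -42*m^6*r^3 - 126*m^6*r^2 - 126*m^6*r - 66*m^6 - 27*m^5*r^4 - 81*m^5*r^3 - 81*m^5*r^2 - 65*m^5*r + 18*m^4*r^5 + 54*m^4*r^4 + 54*m^4*r^3 + 37*m^4*r^2 + 3*m^3*r^6 + 9*m^3*r^5 + 9*m^3*r^4 + 49*m^3*r^3 + 4*m^2*r^4 - 8*m*r^5 + r^6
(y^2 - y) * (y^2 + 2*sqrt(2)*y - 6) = y^4 - y^3 + 2*sqrt(2)*y^3 - 6*y^2 - 2*sqrt(2)*y^2 + 6*y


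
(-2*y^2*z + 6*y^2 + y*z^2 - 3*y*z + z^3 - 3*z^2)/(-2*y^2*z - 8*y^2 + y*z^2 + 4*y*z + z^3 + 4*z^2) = (z - 3)/(z + 4)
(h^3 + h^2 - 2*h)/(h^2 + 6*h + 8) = h*(h - 1)/(h + 4)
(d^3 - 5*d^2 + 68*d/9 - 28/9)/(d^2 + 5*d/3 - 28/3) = (3*d^2 - 8*d + 4)/(3*(d + 4))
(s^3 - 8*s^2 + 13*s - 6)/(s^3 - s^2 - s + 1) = (s - 6)/(s + 1)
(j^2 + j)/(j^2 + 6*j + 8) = j*(j + 1)/(j^2 + 6*j + 8)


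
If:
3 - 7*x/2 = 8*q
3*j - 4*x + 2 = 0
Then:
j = 4*x/3 - 2/3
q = 3/8 - 7*x/16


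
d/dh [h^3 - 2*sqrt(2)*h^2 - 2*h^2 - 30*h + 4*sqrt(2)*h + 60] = 3*h^2 - 4*sqrt(2)*h - 4*h - 30 + 4*sqrt(2)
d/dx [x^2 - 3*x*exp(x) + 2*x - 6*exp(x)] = -3*x*exp(x) + 2*x - 9*exp(x) + 2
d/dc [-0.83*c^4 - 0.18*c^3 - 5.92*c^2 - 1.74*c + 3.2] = -3.32*c^3 - 0.54*c^2 - 11.84*c - 1.74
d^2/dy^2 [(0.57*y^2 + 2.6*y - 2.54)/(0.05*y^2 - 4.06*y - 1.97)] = (1.73472347597681e-18*y^4 + 0.24442*y^3 + 0.298770000000001*y^2 + 4.63031999999997*y - 121.403482)/(0.000125*y^6 - 0.03045*y^5 + 2.457765*y^4 - 64.523956*y^3 - 96.835941*y^2 - 47.269362*y - 7.645373)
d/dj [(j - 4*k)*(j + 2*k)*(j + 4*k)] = 3*j^2 + 4*j*k - 16*k^2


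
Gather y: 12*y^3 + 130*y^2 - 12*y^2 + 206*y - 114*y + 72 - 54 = 12*y^3 + 118*y^2 + 92*y + 18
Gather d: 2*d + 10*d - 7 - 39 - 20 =12*d - 66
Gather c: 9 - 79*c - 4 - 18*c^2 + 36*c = -18*c^2 - 43*c + 5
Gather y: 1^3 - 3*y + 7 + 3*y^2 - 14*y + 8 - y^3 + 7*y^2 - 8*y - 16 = -y^3 + 10*y^2 - 25*y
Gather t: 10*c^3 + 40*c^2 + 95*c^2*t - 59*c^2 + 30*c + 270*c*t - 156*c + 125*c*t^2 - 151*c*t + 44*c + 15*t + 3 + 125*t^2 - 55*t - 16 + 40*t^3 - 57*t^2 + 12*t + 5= 10*c^3 - 19*c^2 - 82*c + 40*t^3 + t^2*(125*c + 68) + t*(95*c^2 + 119*c - 28) - 8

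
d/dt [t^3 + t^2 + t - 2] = 3*t^2 + 2*t + 1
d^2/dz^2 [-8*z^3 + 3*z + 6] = -48*z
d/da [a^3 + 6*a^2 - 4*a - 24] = 3*a^2 + 12*a - 4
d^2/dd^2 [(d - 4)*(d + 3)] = 2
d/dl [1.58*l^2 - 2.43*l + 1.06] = 3.16*l - 2.43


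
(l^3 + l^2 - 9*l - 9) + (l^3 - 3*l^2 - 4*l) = 2*l^3 - 2*l^2 - 13*l - 9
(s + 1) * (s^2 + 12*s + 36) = s^3 + 13*s^2 + 48*s + 36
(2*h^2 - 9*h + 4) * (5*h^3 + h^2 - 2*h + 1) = 10*h^5 - 43*h^4 + 7*h^3 + 24*h^2 - 17*h + 4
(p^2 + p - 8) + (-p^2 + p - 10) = 2*p - 18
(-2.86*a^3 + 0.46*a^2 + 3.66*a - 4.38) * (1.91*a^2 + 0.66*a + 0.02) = -5.4626*a^5 - 1.009*a^4 + 7.237*a^3 - 5.941*a^2 - 2.8176*a - 0.0876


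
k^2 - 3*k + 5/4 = (k - 5/2)*(k - 1/2)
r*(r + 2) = r^2 + 2*r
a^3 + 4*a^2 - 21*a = a*(a - 3)*(a + 7)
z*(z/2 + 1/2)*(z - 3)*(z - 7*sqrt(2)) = z^4/2 - 7*sqrt(2)*z^3/2 - z^3 - 3*z^2/2 + 7*sqrt(2)*z^2 + 21*sqrt(2)*z/2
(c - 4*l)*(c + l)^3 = c^4 - c^3*l - 9*c^2*l^2 - 11*c*l^3 - 4*l^4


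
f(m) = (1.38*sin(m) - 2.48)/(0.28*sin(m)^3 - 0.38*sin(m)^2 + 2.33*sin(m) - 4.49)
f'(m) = (1.38*sin(m) - 2.48)*(-0.84*sin(m)^2*cos(m) + 0.76*sin(m)*cos(m) - 2.33*cos(m))/(0.28*sin(m)^3 - 0.38*sin(m)^2 + 2.33*sin(m) - 4.49)^2 + 1.38*cos(m)/(0.28*sin(m)^3 - 0.38*sin(m)^2 + 2.33*sin(m) - 4.49)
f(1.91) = 0.49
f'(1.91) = 0.03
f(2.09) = 0.50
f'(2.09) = 0.04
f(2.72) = 0.53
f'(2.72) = 0.06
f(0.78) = 0.51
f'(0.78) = -0.06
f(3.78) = 0.54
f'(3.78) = -0.04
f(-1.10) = 0.52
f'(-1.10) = 0.04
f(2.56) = 0.53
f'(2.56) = 0.06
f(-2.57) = 0.55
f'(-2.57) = -0.04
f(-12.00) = 0.53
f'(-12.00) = -0.06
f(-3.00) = 0.55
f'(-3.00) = 0.00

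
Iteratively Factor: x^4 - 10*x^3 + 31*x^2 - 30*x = (x - 3)*(x^3 - 7*x^2 + 10*x) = (x - 3)*(x - 2)*(x^2 - 5*x) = x*(x - 3)*(x - 2)*(x - 5)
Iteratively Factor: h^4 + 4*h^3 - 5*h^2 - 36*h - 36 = (h + 3)*(h^3 + h^2 - 8*h - 12) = (h - 3)*(h + 3)*(h^2 + 4*h + 4) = (h - 3)*(h + 2)*(h + 3)*(h + 2)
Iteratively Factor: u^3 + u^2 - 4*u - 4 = (u + 2)*(u^2 - u - 2) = (u + 1)*(u + 2)*(u - 2)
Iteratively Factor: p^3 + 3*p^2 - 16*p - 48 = (p - 4)*(p^2 + 7*p + 12) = (p - 4)*(p + 4)*(p + 3)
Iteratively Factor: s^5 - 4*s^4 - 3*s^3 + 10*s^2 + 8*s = (s)*(s^4 - 4*s^3 - 3*s^2 + 10*s + 8) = s*(s - 2)*(s^3 - 2*s^2 - 7*s - 4) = s*(s - 4)*(s - 2)*(s^2 + 2*s + 1) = s*(s - 4)*(s - 2)*(s + 1)*(s + 1)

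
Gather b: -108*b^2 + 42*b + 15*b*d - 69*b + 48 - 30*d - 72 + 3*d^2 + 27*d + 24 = -108*b^2 + b*(15*d - 27) + 3*d^2 - 3*d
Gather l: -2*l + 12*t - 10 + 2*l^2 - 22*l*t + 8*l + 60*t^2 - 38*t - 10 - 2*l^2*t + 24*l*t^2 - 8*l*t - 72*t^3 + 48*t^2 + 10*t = l^2*(2 - 2*t) + l*(24*t^2 - 30*t + 6) - 72*t^3 + 108*t^2 - 16*t - 20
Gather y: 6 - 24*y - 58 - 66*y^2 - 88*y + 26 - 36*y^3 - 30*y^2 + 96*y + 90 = -36*y^3 - 96*y^2 - 16*y + 64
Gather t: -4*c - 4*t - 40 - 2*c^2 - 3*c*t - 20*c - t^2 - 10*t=-2*c^2 - 24*c - t^2 + t*(-3*c - 14) - 40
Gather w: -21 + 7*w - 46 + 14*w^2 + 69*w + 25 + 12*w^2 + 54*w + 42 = 26*w^2 + 130*w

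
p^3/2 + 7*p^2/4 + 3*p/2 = p*(p/2 + 1)*(p + 3/2)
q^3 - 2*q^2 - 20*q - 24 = (q - 6)*(q + 2)^2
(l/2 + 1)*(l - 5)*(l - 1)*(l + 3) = l^4/2 - l^3/2 - 19*l^2/2 - 11*l/2 + 15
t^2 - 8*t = t*(t - 8)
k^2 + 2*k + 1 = (k + 1)^2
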